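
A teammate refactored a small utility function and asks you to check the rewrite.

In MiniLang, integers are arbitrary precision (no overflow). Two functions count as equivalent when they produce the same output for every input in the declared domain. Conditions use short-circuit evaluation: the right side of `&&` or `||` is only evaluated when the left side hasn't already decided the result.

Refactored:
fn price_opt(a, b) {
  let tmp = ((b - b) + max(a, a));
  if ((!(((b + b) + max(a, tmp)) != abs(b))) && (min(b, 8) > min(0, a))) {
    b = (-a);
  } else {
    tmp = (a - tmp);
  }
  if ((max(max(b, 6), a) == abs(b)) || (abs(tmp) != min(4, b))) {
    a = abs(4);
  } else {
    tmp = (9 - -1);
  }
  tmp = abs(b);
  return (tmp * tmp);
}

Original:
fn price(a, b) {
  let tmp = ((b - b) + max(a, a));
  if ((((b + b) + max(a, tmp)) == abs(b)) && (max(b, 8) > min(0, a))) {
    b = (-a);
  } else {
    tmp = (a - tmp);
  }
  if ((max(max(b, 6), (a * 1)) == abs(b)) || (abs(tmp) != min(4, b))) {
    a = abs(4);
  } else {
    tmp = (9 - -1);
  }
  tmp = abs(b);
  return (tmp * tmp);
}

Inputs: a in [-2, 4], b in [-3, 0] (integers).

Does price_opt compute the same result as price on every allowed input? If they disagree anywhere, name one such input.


The rewrite breaks on a=3, b=-1, where the results are 9 and 1.
price: tmp becomes 3; next ((((b + b) + max(a, tmp)) == abs(b)) && (max(b, 8) > min(0, a))) evaluates to true; next b becomes -3; next ((max(max(b, 6), (a * 1)) == abs(b)) || (abs(tmp) != min(4, b))) evaluates to true; next a becomes 4; next tmp becomes 3; next final value 9
price_opt: tmp becomes 3; next ((!(((b + b) + max(a, tmp)) != abs(b))) && (min(b, 8) > min(0, a))) evaluates to false; next tmp becomes 0; next ((max(max(b, 6), a) == abs(b)) || (abs(tmp) != min(4, b))) evaluates to true; next a becomes 4; next tmp becomes 1; next final value 1
verdict: not equivalent; witness: a=3, b=-1


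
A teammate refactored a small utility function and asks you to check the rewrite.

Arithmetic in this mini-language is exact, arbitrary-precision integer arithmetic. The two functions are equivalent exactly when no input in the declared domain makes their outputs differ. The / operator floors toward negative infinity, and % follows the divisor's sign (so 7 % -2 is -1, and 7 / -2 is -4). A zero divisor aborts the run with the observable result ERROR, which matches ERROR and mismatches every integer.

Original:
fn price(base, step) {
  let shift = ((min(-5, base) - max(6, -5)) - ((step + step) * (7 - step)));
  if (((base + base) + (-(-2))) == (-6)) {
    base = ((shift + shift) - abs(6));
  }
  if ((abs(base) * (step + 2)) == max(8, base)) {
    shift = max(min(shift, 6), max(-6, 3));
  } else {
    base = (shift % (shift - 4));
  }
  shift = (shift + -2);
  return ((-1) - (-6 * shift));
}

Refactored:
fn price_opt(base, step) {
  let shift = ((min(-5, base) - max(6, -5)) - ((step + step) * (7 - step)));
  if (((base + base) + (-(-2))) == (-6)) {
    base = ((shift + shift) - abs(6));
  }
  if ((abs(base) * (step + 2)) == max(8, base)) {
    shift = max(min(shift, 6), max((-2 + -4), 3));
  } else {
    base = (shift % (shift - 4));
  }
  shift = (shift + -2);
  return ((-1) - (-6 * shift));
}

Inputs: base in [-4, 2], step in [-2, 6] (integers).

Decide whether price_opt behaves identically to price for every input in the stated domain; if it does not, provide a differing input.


Reading the diff, among the changes: constant usage differs, arithmetic usage differs.
As a probe, take base=1, step=3: price runs shift=-35, then (((base + base) + (-(-2))) == (-6)) is false, then ((abs(base) * (step + 2)) == max(8, base)) is false, then base=-35, then shift=-37, then returns -223; price_opt runs shift=-35, then (((base + base) + (-(-2))) == (-6)) is false, then ((abs(base) * (step + 2)) == max(8, base)) is false, then base=-35, then shift=-37, then returns -223; both end at -223.
Every one of the 63 inputs gives matching results.
verdict: equivalent


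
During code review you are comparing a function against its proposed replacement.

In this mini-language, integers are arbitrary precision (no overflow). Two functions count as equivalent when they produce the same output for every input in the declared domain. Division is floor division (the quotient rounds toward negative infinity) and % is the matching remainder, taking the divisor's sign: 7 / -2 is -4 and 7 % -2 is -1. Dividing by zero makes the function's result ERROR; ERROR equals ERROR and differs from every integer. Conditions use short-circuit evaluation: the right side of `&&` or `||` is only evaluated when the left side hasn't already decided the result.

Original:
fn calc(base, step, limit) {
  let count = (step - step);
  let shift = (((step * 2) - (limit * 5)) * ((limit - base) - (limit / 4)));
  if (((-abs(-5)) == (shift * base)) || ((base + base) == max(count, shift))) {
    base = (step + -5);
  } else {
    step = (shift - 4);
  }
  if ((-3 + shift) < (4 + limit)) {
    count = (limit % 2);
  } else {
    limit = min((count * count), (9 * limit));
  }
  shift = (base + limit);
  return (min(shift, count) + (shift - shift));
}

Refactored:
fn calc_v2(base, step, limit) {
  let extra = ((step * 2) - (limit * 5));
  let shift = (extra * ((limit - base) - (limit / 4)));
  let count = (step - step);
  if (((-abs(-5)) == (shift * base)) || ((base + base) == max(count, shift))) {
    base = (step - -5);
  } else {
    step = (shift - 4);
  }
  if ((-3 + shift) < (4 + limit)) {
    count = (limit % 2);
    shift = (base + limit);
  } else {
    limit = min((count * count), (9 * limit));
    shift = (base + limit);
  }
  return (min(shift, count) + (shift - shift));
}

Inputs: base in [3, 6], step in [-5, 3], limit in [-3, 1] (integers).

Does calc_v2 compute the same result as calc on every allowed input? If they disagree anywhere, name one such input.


At base=3, step=-1, limit=0: calc gives -6, calc_v2 gives 0.
verdict: not equivalent; witness: base=3, step=-1, limit=0


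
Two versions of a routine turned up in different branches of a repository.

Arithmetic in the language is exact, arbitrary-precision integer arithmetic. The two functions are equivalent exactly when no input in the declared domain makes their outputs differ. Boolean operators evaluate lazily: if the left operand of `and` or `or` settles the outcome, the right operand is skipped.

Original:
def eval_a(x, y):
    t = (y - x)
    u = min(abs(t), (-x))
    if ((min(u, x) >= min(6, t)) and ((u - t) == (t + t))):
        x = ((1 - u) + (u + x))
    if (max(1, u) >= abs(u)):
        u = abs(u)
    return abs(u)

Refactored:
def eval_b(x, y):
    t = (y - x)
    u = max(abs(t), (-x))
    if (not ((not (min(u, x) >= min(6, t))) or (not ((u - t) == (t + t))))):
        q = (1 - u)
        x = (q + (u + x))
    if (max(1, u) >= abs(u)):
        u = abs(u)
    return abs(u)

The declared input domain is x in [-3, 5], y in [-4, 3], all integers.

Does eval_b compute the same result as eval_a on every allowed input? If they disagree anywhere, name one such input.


Take x=-3, y=-4.
eval_a: t = -1; u = 1; ((min(u, x) >= min(6, t)) and ((u - t) == (t + t))) -> false; (max(1, u) >= abs(u)) -> true; u = 1; return 1
eval_b: t = -1; u = 3; (not ((not (min(u, x) >= min(6, t))) or (not ((u - t) == (t + t))))) -> false; (max(1, u) >= abs(u)) -> true; u = 3; return 3
1 vs 3 — the two versions disagree here.
verdict: not equivalent; witness: x=-3, y=-4


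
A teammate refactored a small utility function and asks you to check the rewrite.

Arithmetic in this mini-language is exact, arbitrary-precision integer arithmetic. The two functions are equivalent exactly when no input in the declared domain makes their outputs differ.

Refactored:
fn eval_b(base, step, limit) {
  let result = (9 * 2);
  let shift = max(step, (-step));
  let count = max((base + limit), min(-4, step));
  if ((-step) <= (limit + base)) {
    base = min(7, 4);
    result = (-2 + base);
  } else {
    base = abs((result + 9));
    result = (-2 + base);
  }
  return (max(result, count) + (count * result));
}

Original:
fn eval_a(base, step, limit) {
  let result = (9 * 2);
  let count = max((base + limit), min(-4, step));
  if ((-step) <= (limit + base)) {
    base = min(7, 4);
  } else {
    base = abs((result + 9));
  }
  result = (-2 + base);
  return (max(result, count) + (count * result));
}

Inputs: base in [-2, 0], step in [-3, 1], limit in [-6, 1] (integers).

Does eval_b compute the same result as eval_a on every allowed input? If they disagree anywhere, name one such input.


Comparing the listings, the differences include: arithmetic usage differs; and statement counts differ; and constant usage differs; and local variable names differ; and min/max/abs usage differs.
Tracing base=0, step=-3, limit=-4: eval_a: result := 18 | count := -4 | ((-step) <= (limit + base)): false | base := 27 | result := 25 | result -75 | eval_b: result := 18 | shift := 3 | count := -4 | ((-step) <= (limit + base)): false | base := 27 | result := 25 | result -75 — matching result -75.
Sweeping the whole domain (120 inputs) finds no disagreement.
verdict: equivalent


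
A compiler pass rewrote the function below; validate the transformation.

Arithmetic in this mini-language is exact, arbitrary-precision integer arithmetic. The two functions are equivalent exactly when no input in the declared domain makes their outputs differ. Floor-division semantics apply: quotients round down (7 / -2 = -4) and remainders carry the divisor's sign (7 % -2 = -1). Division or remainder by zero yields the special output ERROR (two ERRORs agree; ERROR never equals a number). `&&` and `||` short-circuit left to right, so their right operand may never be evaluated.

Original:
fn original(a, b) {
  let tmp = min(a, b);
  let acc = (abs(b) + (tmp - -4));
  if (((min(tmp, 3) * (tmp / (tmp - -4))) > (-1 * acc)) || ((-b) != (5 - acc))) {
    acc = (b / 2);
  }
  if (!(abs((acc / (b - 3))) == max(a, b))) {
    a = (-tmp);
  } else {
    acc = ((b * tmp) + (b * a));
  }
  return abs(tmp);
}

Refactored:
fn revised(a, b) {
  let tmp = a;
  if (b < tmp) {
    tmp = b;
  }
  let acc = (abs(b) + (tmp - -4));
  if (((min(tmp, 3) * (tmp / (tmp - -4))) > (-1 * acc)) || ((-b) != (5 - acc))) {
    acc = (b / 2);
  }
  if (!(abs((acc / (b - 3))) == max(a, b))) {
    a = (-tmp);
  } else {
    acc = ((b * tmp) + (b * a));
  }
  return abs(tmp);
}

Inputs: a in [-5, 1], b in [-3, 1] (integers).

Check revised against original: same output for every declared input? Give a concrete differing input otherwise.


Although statement counts differ; also comparison usage differs; also branching structure differs; also min/max/abs usage differs, 35/35 inputs agree.
verdict: equivalent


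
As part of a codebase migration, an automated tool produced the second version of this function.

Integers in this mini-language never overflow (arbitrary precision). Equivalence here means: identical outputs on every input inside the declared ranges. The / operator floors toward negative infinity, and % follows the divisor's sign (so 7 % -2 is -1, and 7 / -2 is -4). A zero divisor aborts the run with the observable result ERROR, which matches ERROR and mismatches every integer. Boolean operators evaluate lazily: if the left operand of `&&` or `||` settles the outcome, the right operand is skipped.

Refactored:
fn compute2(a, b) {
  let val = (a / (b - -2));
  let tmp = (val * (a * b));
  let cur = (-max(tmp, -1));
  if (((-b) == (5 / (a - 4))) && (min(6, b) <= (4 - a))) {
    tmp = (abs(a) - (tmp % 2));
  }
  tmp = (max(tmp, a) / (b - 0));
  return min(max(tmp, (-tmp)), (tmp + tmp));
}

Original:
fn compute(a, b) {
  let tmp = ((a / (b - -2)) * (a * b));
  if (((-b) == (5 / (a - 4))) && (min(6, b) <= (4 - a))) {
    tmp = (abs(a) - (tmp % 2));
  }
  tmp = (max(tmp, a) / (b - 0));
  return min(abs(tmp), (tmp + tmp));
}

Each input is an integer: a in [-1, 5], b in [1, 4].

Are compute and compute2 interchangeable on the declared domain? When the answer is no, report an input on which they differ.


Side by side, the visible changes include: constant usage differs; statement counts differ; min/max/abs usage differs; local variable names differ.
As a probe, take a=3, b=3: compute runs tmp = 0; (((-b) == (5 / (a - 4))) && (min(6, b) <= (4 - a))) -> false; tmp = 1; return 1; compute2 runs val = 0; tmp = 0; cur = 0; (((-b) == (5 / (a - 4))) && (min(6, b) <= (4 - a))) -> false; tmp = 1; return 1; both end at 1.
An exhaustive pass over the 28 declared inputs shows identical outputs.
verdict: equivalent


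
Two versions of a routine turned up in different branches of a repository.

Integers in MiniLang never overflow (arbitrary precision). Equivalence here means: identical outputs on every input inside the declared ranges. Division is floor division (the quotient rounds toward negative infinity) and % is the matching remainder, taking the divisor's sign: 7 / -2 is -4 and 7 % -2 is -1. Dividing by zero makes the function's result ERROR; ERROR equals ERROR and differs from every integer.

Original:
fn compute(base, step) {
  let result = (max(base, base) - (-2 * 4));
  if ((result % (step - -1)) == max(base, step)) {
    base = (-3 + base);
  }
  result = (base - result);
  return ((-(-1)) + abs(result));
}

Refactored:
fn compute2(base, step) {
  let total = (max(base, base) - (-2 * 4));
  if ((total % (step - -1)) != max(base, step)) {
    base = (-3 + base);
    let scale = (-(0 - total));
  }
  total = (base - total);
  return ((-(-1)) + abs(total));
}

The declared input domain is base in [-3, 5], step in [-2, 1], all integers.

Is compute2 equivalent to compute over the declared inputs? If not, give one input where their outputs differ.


There is a counterexample at base=-3, step=-2: 9 on one side, 12 on the other.
compute: result=5, then ((result % (step - -1)) == max(base, step)) is false, then result=-8, then returns 9
compute2: total=5, then ((total % (step - -1)) != max(base, step)) is true, then base=-6, then scale=5, then total=-11, then returns 12
verdict: not equivalent; witness: base=-3, step=-2


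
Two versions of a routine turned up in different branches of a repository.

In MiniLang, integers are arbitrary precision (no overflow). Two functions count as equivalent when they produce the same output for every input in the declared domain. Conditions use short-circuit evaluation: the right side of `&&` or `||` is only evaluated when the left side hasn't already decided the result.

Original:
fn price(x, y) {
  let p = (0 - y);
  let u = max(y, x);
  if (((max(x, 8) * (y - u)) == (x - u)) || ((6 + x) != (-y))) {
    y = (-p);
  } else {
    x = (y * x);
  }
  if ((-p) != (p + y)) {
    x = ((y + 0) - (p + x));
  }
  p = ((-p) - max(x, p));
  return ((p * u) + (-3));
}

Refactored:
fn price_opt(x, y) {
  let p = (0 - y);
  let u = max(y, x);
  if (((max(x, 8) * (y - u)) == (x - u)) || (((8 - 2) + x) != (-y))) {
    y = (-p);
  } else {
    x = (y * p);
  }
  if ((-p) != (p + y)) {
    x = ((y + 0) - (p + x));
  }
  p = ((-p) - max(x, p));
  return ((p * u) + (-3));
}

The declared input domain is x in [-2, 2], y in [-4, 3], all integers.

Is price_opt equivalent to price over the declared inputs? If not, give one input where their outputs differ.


The rewrite breaks on x=-2, y=-4, where the results are 13 and 21.
price: p=4, then u=-2, then (((max(x, 8) * (y - u)) == (x - u)) || ((6 + x) != (-y))) is false, then x=8, then ((-p) != (p + y)) is true, then x=-16, then p=-8, then returns 13
price_opt: p=4, then u=-2, then (((max(x, 8) * (y - u)) == (x - u)) || (((8 - 2) + x) != (-y))) is false, then x=-16, then ((-p) != (p + y)) is true, then x=8, then p=-12, then returns 21
verdict: not equivalent; witness: x=-2, y=-4


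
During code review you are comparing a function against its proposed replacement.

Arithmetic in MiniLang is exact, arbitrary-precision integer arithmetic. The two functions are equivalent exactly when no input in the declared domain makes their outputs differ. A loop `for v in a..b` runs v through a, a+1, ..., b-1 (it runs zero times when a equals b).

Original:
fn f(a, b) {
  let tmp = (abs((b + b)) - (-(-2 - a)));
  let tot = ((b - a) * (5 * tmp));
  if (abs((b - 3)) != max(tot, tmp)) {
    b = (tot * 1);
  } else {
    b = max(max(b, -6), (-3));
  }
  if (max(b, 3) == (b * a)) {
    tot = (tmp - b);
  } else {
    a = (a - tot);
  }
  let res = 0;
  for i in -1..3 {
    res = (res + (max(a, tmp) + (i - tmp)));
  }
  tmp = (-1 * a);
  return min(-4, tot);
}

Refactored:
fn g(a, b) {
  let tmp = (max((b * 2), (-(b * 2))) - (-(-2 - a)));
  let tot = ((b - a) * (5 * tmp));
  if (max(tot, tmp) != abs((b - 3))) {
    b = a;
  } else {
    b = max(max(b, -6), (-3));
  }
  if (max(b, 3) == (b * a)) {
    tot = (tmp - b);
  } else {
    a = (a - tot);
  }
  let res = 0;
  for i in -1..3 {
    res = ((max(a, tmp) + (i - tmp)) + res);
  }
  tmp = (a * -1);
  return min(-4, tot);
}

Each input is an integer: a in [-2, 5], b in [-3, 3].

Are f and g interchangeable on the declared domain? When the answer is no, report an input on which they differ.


a=1, b=-1 yields -11 from f but -4 from g.
verdict: not equivalent; witness: a=1, b=-1


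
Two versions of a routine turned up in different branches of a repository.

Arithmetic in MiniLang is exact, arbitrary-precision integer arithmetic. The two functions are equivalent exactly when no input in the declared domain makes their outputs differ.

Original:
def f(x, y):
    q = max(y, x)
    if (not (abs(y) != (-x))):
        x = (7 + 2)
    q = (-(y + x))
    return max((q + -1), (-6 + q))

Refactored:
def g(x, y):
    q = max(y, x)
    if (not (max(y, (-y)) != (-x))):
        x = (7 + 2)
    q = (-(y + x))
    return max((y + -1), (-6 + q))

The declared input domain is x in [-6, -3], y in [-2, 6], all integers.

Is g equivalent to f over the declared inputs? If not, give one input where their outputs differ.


x=-6, y=-2 yields 7 from f but 2 from g.
verdict: not equivalent; witness: x=-6, y=-2


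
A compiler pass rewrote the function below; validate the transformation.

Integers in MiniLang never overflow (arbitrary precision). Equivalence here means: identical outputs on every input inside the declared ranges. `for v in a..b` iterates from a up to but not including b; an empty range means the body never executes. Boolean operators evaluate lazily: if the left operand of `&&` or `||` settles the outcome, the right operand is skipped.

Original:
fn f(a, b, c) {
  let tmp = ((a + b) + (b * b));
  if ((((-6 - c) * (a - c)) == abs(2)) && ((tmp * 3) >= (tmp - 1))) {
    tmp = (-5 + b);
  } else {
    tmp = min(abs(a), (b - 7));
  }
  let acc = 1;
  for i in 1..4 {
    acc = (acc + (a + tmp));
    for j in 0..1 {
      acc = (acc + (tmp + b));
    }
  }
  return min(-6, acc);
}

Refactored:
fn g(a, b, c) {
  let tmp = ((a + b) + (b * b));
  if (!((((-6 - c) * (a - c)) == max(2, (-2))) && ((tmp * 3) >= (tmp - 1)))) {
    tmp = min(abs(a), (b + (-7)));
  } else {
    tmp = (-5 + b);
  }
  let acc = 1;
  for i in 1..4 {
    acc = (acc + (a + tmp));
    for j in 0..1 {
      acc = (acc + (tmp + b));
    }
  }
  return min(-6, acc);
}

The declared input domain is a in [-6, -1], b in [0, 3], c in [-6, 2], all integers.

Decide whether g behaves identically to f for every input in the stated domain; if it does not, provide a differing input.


Comparing the listings, the differences include: constant usage differs; also min/max/abs usage differs; also arithmetic usage differs; also boolean connective usage differs.
One worked example (a=-4, b=3, c=1) — f: tmp := 8 | ((((-6 - c) * (a - c)) == abs(2)) && ((tmp * 3) >= (tmp - 1))): false | tmp := -4 | acc := 1 | iter i=1: | acc := -7 | iter j=0: | acc := -8 | iter i=2: | acc := -16 | iter j=0: | acc := -17 | iter i=3: | acc := -25 | iter j=0: | acc := -26 | result -26; g: tmp := 8 | (!((((-6 - c) * (a - c)) == max(2, (-2))) && ((tmp * 3) >= (tmp - 1)))): true | tmp := -4 | acc := 1 | iter i=1: | acc := -7 | iter j=0: | acc := -8 | iter i=2: | acc := -16 | iter j=0: | acc := -17 | iter i=3: | acc := -25 | iter j=0: | acc := -26 | result -26; agreement on -26.
Every one of the 216 inputs gives matching results.
verdict: equivalent


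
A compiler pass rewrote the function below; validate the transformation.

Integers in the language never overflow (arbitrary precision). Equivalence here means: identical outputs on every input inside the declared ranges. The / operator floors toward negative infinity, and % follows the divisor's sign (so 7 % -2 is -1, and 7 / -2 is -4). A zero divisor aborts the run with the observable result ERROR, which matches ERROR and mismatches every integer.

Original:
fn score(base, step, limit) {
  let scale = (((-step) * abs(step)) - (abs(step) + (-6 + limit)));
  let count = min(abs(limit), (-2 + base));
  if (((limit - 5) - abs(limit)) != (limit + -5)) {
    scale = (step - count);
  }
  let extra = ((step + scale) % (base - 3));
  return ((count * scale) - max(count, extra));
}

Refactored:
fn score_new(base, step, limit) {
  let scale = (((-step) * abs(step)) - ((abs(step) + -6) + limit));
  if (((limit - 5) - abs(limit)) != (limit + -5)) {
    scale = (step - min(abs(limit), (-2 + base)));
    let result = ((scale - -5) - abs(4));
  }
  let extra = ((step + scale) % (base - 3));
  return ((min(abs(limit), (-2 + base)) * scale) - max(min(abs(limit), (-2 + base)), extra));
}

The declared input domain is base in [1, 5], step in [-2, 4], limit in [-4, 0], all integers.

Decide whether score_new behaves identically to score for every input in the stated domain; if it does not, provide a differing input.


Equivalent. Beyond behavior-preserving changes, the revision adds an assignment to `result` whose value nothing reads.
Sweeping the whole domain (175 inputs) finds no disagreement.
Tracing base=5, step=0, limit=-3: score: scale becomes 9; next count becomes 3; next (((limit - 5) - abs(limit)) != (limit + -5)) evaluates to true; next scale becomes -3; next extra becomes 1; next final value -12 | score_new: scale becomes 9; next (((limit - 5) - abs(limit)) != (limit + -5)) evaluates to true; next scale becomes -3; next result becomes -2; next extra becomes 1; next final value -12 — matching result -12.
verdict: equivalent


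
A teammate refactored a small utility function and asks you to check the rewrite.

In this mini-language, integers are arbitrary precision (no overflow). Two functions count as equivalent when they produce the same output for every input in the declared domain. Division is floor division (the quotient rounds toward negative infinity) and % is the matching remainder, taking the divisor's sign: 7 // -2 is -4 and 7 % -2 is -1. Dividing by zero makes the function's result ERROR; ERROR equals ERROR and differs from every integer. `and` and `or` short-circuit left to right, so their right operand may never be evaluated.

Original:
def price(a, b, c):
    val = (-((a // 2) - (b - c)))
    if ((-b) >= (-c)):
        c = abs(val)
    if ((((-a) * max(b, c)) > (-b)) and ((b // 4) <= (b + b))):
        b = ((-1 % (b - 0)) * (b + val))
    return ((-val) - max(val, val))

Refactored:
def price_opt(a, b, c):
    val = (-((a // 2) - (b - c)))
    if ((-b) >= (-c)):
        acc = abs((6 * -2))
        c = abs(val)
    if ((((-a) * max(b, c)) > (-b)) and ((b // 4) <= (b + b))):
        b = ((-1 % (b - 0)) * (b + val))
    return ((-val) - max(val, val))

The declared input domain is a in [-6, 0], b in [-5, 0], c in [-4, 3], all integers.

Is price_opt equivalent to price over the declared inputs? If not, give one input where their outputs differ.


Changes here: local variable names differ; min/max/abs usage differs; statement counts differ; arithmetic usage differs; constant usage differs; the full 336-point sweep finds no disagreement.
verdict: equivalent


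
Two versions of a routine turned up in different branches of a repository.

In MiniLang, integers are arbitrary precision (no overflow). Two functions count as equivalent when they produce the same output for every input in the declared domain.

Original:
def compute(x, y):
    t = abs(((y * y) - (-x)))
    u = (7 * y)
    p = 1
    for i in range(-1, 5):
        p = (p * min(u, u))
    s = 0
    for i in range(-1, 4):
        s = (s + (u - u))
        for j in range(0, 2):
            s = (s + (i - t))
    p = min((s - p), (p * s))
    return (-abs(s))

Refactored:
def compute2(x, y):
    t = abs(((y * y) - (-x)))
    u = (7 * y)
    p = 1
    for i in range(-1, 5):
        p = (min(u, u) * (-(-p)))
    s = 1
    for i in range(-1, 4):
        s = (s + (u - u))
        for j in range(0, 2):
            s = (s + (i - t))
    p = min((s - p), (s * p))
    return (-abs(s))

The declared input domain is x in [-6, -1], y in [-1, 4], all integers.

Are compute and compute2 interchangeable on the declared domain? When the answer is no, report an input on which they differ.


Consider the input x=-6, y=-1.
compute: t becomes 5; next u becomes -7; next p becomes 1; next at i=-1:; next p becomes -7; next at i=0:; next p becomes 49; next at i=1:; next p becomes -343; next at i=2:; next p becomes 2401; next at i=3:; next p becomes -16807; next at i=4:; next p becomes 117649; next s becomes 0; next at i=-1:; next s becomes 0; next at j=0:; next s becomes -6; next at j=1:; next s becomes -12; next at i=0:; next s becomes -12; next at j=0:; next s becomes -17; next at j=1:; next s becomes -22; next at i=1:; next s becomes -22; next at j=0:; next s becomes -26; next at j=1:; next s becomes -30; next at i=2:; next s becomes -30; next at j=0:; next s becomes -33; next at j=1:; next s becomes -36; next at i=3:; next s becomes -36; next at j=0:; next s becomes -38; next at j=1:; next s becomes -40; next p becomes -4705960; next final value -40
compute2: t becomes 5; next u becomes -7; next p becomes 1; next at i=-1:; next p becomes -7; next at i=0:; next p becomes 49; next at i=1:; next p becomes -343; next at i=2:; next p becomes 2401; next at i=3:; next p becomes -16807; next at i=4:; next p becomes 117649; next s becomes 1; next at i=-1:; next s becomes 1; next at j=0:; next s becomes -5; next at j=1:; next s becomes -11; next at i=0:; next s becomes -11; next at j=0:; next s becomes -16; next at j=1:; next s becomes -21; next at i=1:; next s becomes -21; next at j=0:; next s becomes -25; next at j=1:; next s becomes -29; next at i=2:; next s becomes -29; next at j=0:; next s becomes -32; next at j=1:; next s becomes -35; next at i=3:; next s becomes -35; next at j=0:; next s becomes -37; next at j=1:; next s becomes -39; next p becomes -4588311; next final value -39
-40 against -39: the behavior changed.
verdict: not equivalent; witness: x=-6, y=-1


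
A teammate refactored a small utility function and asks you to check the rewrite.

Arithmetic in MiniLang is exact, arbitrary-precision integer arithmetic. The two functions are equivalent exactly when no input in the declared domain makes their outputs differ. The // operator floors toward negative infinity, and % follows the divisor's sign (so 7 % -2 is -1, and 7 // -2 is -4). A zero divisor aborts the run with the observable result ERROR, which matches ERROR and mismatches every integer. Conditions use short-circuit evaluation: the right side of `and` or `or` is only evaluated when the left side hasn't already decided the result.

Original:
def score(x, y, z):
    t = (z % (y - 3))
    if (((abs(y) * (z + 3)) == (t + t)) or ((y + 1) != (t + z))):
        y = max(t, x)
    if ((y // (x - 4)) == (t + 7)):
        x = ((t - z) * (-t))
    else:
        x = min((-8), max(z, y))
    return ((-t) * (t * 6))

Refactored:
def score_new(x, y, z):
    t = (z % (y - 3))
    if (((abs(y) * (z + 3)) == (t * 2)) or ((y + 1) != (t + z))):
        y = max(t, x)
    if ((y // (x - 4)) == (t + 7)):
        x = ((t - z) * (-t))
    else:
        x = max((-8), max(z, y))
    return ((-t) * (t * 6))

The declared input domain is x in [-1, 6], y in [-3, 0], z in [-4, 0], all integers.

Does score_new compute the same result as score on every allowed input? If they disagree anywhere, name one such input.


Equivalent. The one real change (`min((-8), max(z, y))` became `max((-8), max(z, y))`) has no effect anywhere in the declared ranges.
Across all 160 domain points the two functions coincide.
As a probe, take x=1, y=-3, z=-1: score runs t=-1, then (((abs(y) * (z + 3)) == (t + t)) or ((y + 1) != (t + z))) is false, then ((y // (x - 4)) == (t + 7)) is false, then x=-8, then returns -6; score_new runs t=-1, then (((abs(y) * (z + 3)) == (t * 2)) or ((y + 1) != (t + z))) is false, then ((y // (x - 4)) == (t + 7)) is false, then x=-1, then returns -6; both end at -6.
verdict: equivalent


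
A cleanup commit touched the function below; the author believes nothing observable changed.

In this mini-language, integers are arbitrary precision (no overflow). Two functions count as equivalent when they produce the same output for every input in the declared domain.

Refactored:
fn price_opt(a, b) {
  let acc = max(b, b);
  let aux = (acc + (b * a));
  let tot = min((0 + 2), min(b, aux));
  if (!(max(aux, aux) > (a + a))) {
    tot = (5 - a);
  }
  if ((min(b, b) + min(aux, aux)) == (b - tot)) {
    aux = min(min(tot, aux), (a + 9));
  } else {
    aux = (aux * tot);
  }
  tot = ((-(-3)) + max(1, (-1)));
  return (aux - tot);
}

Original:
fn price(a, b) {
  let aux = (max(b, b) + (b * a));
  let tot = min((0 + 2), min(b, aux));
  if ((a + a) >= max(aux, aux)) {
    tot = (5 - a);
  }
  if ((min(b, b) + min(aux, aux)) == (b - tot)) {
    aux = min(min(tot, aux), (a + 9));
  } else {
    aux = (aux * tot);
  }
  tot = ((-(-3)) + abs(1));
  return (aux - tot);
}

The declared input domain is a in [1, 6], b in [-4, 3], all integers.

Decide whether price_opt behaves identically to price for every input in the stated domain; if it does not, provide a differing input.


Side by side, the visible changes include: statement counts differ, and constant usage differs, and comparison usage differs, and boolean connective usage differs, and min/max/abs usage differs, and local variable names differ.
One worked example (a=5, b=-4) — price: aux=-24, then tot=-24, then ((a + a) >= max(aux, aux)) is true, then tot=0, then ((min(b, b) + min(aux, aux)) == (b - tot)) is false, then aux=0, then tot=4, then returns -4; price_opt: acc=-4, then aux=-24, then tot=-24, then (!(max(aux, aux) > (a + a))) is true, then tot=0, then ((min(b, b) + min(aux, aux)) == (b - tot)) is false, then aux=0, then tot=4, then returns -4; agreement on -4.
Every one of the 48 inputs gives matching results.
verdict: equivalent


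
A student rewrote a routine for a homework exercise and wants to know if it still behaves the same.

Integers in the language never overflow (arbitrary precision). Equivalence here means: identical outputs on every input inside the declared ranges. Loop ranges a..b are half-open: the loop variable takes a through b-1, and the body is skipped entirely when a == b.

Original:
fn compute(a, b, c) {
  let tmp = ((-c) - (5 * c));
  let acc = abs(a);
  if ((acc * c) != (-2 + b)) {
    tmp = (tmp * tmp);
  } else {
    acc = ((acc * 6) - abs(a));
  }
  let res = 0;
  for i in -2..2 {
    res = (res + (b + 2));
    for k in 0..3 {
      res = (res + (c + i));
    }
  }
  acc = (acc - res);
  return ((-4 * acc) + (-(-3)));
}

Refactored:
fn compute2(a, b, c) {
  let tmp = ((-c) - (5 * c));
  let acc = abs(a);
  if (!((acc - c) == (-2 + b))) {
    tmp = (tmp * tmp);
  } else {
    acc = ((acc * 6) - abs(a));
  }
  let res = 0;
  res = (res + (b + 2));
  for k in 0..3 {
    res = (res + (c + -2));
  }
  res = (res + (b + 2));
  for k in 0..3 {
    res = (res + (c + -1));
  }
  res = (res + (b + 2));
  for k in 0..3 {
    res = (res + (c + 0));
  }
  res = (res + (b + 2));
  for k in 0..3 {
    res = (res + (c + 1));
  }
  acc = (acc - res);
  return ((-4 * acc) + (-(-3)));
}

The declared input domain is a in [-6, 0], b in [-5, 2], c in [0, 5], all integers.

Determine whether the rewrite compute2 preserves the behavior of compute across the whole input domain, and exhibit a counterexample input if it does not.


Evaluate both at a=-6, b=2, c=0.
compute: tmp = 0; acc = 6; ((acc * c) != (-2 + b)) -> false; acc = 30; res = 0; [i=-2]; res = 4; [k=0]; res = 2; [k=1]; res = 0; [k=2]; res = -2; [i=-1]; res = 2; [k=0]; res = 1; [k=1]; res = 0; [k=2]; res = -1; [i=0]; res = 3; [k=0]; res = 3; [k=1]; res = 3; [k=2]; res = 3; [i=1]; res = 7; [k=0]; res = 8; [k=1]; res = 9; [k=2]; res = 10; acc = 20; return -77
compute2: tmp = 0; acc = 6; (!((acc - c) == (-2 + b))) -> true; tmp = 0; res = 0; res = 4; [k=0]; res = 2; [k=1]; res = 0; [k=2]; res = -2; res = 2; [k=0]; res = 1; [k=1]; res = 0; [k=2]; res = -1; res = 3; [k=0]; res = 3; [k=1]; res = 3; [k=2]; res = 3; res = 7; [k=0]; res = 8; [k=1]; res = 9; [k=2]; res = 10; acc = -4; return 19
-77 != 19, so the rewrite changes behavior.
verdict: not equivalent; witness: a=-6, b=2, c=0


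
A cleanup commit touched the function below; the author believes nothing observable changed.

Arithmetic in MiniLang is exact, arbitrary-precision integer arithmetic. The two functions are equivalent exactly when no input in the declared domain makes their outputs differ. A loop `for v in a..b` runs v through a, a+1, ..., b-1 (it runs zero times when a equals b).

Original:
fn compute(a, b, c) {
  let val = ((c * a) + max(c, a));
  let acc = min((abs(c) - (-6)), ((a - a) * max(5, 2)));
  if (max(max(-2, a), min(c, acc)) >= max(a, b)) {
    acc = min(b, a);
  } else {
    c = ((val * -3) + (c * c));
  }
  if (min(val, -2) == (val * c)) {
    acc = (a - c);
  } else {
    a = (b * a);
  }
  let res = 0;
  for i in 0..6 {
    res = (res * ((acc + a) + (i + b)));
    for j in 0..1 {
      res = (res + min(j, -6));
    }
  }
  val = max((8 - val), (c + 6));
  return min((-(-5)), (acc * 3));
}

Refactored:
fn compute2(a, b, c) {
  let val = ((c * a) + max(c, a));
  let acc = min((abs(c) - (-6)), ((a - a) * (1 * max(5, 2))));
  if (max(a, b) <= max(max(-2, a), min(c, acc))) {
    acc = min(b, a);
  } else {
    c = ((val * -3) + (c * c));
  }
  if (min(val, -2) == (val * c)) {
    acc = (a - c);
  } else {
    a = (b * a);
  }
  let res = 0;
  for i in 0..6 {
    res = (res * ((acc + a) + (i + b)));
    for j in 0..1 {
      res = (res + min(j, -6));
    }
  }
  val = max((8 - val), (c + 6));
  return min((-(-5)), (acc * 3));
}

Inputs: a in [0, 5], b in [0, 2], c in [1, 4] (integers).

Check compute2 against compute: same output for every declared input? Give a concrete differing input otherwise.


Behavior is preserved: although comparison usage differs, constant usage differs, arithmetic usage differs, the outputs never diverge.
Spot check at a=1, b=0, c=3 — compute: val=6, then acc=0, then (max(max(-2, a), min(c, acc)) >= max(a, b)) is true, then acc=0, then (min(val, -2) == (val * c)) is false, then a=0, then res=0, then (i=0), then res=0, then (j=0), then res=-6, then (i=1), then res=-6, then (j=0), then res=-12, then (i=2), then res=-24, then (j=0), then res=-30, then (i=3), then res=-90, then (j=0), then res=-96, then (i=4), then res=-384, then (j=0), then res=-390, then (i=5), then res=-1950, then (j=0), then res=-1956, then val=9, then returns 0. compute2: val=6, then acc=0, then (max(a, b) <= max(max(-2, a), min(c, acc))) is true, then acc=0, then (min(val, -2) == (val * c)) is false, then a=0, then res=0, then (i=0), then res=0, then (j=0), then res=-6, then (i=1), then res=-6, then (j=0), then res=-12, then (i=2), then res=-24, then (j=0), then res=-30, then (i=3), then res=-90, then (j=0), then res=-96, then (i=4), then res=-384, then (j=0), then res=-390, then (i=5), then res=-1950, then (j=0), then res=-1956, then val=9, then returns 0. Both give 0.
Checked all 72 inputs in the declared domain: the outputs agree on every one.
verdict: equivalent


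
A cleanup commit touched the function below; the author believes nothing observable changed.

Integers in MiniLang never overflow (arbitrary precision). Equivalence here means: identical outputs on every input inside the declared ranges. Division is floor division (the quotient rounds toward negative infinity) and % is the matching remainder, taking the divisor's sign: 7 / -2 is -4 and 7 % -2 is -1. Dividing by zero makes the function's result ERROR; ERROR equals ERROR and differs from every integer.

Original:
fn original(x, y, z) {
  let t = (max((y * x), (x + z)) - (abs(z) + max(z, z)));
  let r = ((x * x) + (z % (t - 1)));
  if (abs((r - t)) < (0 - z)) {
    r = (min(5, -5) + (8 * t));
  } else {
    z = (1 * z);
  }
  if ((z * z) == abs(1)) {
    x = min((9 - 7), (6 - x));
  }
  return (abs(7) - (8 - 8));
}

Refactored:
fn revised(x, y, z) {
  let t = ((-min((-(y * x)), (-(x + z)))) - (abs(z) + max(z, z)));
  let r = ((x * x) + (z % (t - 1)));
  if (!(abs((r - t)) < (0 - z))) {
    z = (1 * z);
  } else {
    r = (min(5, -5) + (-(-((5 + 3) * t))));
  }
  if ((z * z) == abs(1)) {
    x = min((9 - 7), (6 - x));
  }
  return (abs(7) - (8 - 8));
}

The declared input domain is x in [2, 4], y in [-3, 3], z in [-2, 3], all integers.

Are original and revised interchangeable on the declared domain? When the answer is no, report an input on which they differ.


The two versions differ — the changes include constant usage differs, plus min/max/abs usage differs, plus arithmetic usage differs, plus boolean connective usage differs.
One worked example (x=4, y=3, z=1) — original: t becomes 10; next r becomes 17; next (abs((r - t)) < (0 - z)) evaluates to false; next z becomes 1; next ((z * z) == abs(1)) evaluates to true; next x becomes 2; next final value 7; revised: t becomes 10; next r becomes 17; next (!(abs((r - t)) < (0 - z))) evaluates to true; next z becomes 1; next ((z * z) == abs(1)) evaluates to true; next x becomes 2; next final value 7; agreement on 7.
Checked all 126 inputs in the declared domain: the outputs agree on every one.
verdict: equivalent


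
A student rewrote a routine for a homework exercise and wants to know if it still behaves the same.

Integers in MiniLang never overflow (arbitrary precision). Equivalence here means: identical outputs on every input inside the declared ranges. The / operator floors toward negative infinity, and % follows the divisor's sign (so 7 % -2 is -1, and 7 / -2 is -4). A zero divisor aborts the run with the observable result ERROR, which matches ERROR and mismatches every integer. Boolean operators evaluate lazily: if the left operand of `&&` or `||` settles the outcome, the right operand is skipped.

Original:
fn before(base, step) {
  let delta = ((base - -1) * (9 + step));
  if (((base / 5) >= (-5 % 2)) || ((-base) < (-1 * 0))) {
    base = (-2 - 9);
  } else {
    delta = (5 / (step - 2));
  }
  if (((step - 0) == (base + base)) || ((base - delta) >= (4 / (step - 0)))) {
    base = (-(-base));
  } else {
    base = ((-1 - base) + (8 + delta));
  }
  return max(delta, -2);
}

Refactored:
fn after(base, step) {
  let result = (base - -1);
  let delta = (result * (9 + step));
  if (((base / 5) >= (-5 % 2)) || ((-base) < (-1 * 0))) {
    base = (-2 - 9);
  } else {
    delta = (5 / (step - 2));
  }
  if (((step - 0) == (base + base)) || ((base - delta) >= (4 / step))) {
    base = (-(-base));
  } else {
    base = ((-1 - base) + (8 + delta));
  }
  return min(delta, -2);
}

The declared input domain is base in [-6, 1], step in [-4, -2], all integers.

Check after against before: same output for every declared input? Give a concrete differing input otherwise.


These are not equivalent — on base=-6, step=-4 the outputs split (-1 vs -2).
before: delta = -25; (((base / 5) >= (-5 % 2)) || ((-base) < (-1 * 0))) -> false; delta = -1; (((step - 0) == (base + base)) || ((base - delta) >= (4 / (step - 0)))) -> false; base = 12; return -1
after: result = -5; delta = -25; (((base / 5) >= (-5 % 2)) || ((-base) < (-1 * 0))) -> false; delta = -1; (((step - 0) == (base + base)) || ((base - delta) >= (4 / step))) -> false; base = 12; return -2
verdict: not equivalent; witness: base=-6, step=-4


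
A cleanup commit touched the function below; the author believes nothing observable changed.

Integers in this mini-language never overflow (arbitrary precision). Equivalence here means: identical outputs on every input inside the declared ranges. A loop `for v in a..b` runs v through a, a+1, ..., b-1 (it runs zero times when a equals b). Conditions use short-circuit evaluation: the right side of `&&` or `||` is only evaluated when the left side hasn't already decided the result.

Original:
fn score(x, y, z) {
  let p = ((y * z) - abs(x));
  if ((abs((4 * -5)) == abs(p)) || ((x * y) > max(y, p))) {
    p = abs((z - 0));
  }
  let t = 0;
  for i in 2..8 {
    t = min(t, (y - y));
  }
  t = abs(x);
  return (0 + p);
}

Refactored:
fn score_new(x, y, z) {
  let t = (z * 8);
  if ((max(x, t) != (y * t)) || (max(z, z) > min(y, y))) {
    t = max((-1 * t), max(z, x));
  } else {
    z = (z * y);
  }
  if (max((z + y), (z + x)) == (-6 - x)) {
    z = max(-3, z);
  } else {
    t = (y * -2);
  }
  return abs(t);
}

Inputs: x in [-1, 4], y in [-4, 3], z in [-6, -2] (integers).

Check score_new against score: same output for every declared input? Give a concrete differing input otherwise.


These are not equivalent — on x=-1, y=-4, z=-6 the outputs split (23 vs 8).
score: p = 23; ((abs((4 * -5)) == abs(p)) || ((x * y) > max(y, p))) -> false; t = 0; [i=2]; t = 0; [i=3]; t = 0; [i=4]; t = 0; [i=5]; t = 0; [i=6]; t = 0; [i=7]; t = 0; t = 1; return 23
score_new: t = -48; ((max(x, t) != (y * t)) || (max(z, z) > min(y, y))) -> true; t = 48; (max((z + y), (z + x)) == (-6 - x)) -> false; t = 8; return 8
verdict: not equivalent; witness: x=-1, y=-4, z=-6
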